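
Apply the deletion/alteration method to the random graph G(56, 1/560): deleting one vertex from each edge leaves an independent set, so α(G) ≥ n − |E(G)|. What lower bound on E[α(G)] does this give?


E[|E(G)|] = C(56, 2)·p = 1540 · (1/560) = 11/4.
E[α(G)] ≥ n − E[|E(G)|] = 56 − 11/4 = 213/4.
Numerically: ≈ 53.250.
(This is only a lower bound; the true E[α(G)] may be larger.)

E[α(G)] ≥ 213/4 ≈ 53.250.


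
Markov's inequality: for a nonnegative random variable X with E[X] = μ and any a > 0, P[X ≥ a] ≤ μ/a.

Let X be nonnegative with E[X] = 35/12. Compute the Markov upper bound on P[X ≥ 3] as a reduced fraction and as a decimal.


μ = E[X] = 35/12, a = 3.
Markov: P[X ≥ 3] ≤ μ/a = (35/12)/3 = 35/36.
Numerically: ≈ 0.972222.
(Since a = 3 > μ = 2.916667, the bound 35/36 is < 1 and informative.)

P[X ≥ 3] ≤ 35/36 ≈ 0.972222.


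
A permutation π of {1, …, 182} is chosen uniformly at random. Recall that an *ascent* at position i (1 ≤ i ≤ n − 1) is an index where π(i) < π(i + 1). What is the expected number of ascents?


Write X = Σ X_I over i = 1, …, 181, with X_I the indicator of one ascent.
There are 181 indicators.
For each fixed i, the pair (π(i), π(i+1)) is a uniformly random ordered pair of distinct values from {1, …, 182}; by symmetry P[π(i) < π(i+1)] = 1/2.
By linearity: E[X] = 181 · (1/2) = (182 − 1) · (1/2) = 181/2 ≈ 90.500.

E[X] = 181/2 = 90.500.


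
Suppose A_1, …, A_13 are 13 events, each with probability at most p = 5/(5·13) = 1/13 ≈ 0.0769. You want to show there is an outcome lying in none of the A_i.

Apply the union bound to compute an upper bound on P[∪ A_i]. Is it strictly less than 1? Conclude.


Union bound: P[∪_{i=1}^{13} A_i] ≤ Σ_i P[A_i] ≤ 13·p = 13·(1/13) = 1.
Numerically: 1 ≈ 1.0000.
Is 1 < 1? NO.
Since the bound 1 is ≥ 1, the union bound is uninformative here; it does NOT by itself certify existence.

13·p = 1 ≈ 1.0000; existence NOT certified by the union bound.


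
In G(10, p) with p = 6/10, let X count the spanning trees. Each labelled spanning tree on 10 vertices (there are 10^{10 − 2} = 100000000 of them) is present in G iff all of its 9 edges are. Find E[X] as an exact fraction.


K_10 has 10^{10 − 2} = 100000000 labelled spanning trees.
For each such spanning tree H, let X_H = 1 if all 9 edges of H are present in G. Then P[X_H = 1] = p^{9} = (3/5)^{9} = 19683/1953125.
By linearity: E[X] = Σ_H E[X_H] = 100000000 · p^{9} = 100000000 · 19683/1953125 = 5038848/5.
Numerically: E[X] ≈ 1.008e+06.

E[X] = 100000000 · (3/5)^{9} = 5038848/5 ≈ 1.008e+06.


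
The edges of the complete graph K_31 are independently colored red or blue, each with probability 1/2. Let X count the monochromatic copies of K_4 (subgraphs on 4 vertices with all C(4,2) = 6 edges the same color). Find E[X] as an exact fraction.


Let X = Σ_S X_S over the C(31, 4) = 31465 subsets S of size 4, where X_S = 1 if the K_4 on S is monochromatic.
For a fixed S, the K_4 on S has C(4, 2) = 6 edges. P[all 6 edges red] = (1/2)^6, and likewise for blue, so P[monochromatic] = 2·(1/2)^6 = 2^{1 − 6} = 1/32.
Summing: E[X] = C(31, 4) · 2^{1 − 6} = 31465 · 1/32 = 31465/32.
Numerically: E[X] ≈ 983.281250.

E[X] = C(31,4)·2^(1−C(4,2)) = 31465/32 ≈ 983.281250.


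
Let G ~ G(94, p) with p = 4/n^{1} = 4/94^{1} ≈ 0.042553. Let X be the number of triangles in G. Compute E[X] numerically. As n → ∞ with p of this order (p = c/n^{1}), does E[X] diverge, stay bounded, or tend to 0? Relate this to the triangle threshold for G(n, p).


Number of potential triangles: C(94, 3) = 134044.
Each occurs with probability p³ ≈ (0.042553)³ ≈ 7.7054217e-05.
By linearity: E[X] = C(94, 3)·p³ ≈ 134044 · 7.7054217e-05 ≈ 10.32866.
Here α = 1, so p = 4/n is exactly at the triangle threshold p ~ 1/n. Asymptotically E[X] → c³/6 = 4³/6 = 32/3 ≈ 10.66667, a bounded constant. In this regime the triangle count is asymptotically Poisson(c³/6).

E[X] ≈ 10.32866; in regime p = Θ(1/n^{1}) E[X] stays bounded (at the triangle threshold p ~ 1/n).


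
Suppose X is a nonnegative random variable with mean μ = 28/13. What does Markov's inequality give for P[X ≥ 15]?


μ = E[X] = 28/13, a = 15.
Markov: P[X ≥ 15] ≤ μ/a = (28/13)/15 = 28/195.
Numerically: ≈ 0.143590.
(Since a = 15 > μ = 2.153846, the bound 28/195 is < 1 and informative.)

P[X ≥ 15] ≤ 28/195 ≈ 0.143590.


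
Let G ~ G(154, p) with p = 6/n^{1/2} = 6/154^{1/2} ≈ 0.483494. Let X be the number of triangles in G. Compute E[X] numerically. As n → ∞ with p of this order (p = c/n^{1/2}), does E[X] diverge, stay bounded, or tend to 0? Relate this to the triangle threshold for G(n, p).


Number of potential triangles: C(154, 3) = 596904.
Each occurs with probability p³ ≈ (0.483494)³ ≈ 1.13024520e-01.
By linearity: E[X] = C(154, 3)·p³ ≈ 596904 · 1.13024520e-01 ≈ 67464.787865.
Since α = 1/2 < 1, p = c/n^{1/2} ≫ 1/n is above the triangle threshold p ~ 1/n. Asymptotically E[X] ~ (c³/6)·n^{3(1−α)} = (6³/6)·n^{1.5} → ∞; triangles are abundant w.h.p.

E[X] ≈ 67464.787865; in regime p = Θ(1/n^{1/2}) E[X] diverges (above the triangle threshold p ~ 1/n).


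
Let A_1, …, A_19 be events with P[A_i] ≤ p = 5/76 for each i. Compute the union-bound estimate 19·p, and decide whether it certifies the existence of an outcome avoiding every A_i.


Union bound: P[∪_{i=1}^{19} A_i] ≤ Σ_i P[A_i] ≤ 19·p = 19·(5/76) = 5/4.
Numerically: 5/4 ≈ 1.250000.
Is 5/4 < 1? NO.
Since the bound 5/4 is ≥ 1, the union bound is uninformative here; it does NOT by itself certify existence.

19·p = 5/4 ≈ 1.250000; existence NOT certified by the union bound.


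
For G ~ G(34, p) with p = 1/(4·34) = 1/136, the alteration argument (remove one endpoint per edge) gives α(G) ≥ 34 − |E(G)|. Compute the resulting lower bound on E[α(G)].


E[|E(G)|] = C(34, 2)·p = 561 · (1/136) = 33/8.
E[α(G)] ≥ n − E[|E(G)|] = 34 − 33/8 = 239/8.
Numerically: ≈ 29.875.
(This is only a lower bound; the true E[α(G)] may be larger.)

E[α(G)] ≥ 239/8 ≈ 29.875.


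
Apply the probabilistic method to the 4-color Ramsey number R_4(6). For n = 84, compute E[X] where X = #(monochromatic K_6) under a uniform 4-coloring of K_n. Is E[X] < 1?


E[X] = C(84, 6) · 4^{1 − 15} = 406481544 · 4^{−14} = 406481544/268435456.
As a reduced fraction: E[X] = 50810193/33554432 ≈ 1.514262.
Is E[X] < 1? NO.
Since E[X] ≥ 1, the first-moment bound is inconclusive at n = 84; it does NOT by itself certify R_4(6) > 84.

E[X] = 50810193/33554432 ≈ 1.514262; E[X] ≥ 1; first-moment method inconclusive here.


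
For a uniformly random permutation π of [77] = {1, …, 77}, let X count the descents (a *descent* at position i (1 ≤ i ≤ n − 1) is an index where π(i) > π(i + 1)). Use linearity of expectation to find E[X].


Write X = Σ X_I over i = 1, …, 76, with X_I the indicator of one descent.
There are 76 indicators.
For each fixed i, the pair (π(i), π(i+1)) is a uniformly random ordered pair of distinct values from {1, …, 77}; by symmetry P[π(i) > π(i+1)] = 1/2.
By linearity: E[X] = 76 · (1/2) = (77 − 1) · (1/2) = 38 ≈ 38.00000.

E[X] = 38 = 38.00000.


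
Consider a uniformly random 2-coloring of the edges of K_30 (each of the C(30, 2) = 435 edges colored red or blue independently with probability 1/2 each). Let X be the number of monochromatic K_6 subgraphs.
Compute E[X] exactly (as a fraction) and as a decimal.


Let X = Σ_S X_S over the C(30, 6) = 593775 subsets S of size 6, where X_S = 1 if the K_6 on S is monochromatic.
For a fixed S, the K_6 on S has C(6, 2) = 15 edges. P[all 15 edges red] = (1/2)^15, and likewise for blue, so P[monochromatic] = 2·(1/2)^15 = 2^{1 − 15} = 1/16384.
Summing: E[X] = C(30, 6) · 2^{1 − 15} = 593775 · 1/16384 = 593775/16384.
Numerically: E[X] ≈ 36.2411.

E[X] = C(30,6)·2^(1−C(6,2)) = 593775/16384 ≈ 36.2411.


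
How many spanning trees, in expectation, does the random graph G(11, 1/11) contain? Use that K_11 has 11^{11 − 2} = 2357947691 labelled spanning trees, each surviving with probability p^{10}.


K_11 has 11^{11 − 2} = 2357947691 labelled spanning trees.
For each such spanning tree H, let X_H = 1 if all 10 edges of H are present in G. Then P[X_H = 1] = p^{10} = (1/11)^{10} = 1/25937424601.
Summing the indicators: E[X] = Σ_H E[X_H] = 2357947691 · p^{10} = 2357947691 · 1/25937424601 = 1/11.
Numerically: E[X] ≈ 0.090909.

E[X] = 2357947691 · (1/11)^{10} = 1/11 ≈ 0.090909.


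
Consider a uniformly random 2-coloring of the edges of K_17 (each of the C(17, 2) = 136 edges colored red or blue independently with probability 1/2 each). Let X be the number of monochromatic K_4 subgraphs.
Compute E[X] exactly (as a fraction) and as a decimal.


Let X = Σ_S X_S over the C(17, 4) = 2380 subsets S of size 4, where X_S = 1 if the K_4 on S is monochromatic.
For a fixed S, the K_4 on S has C(4, 2) = 6 edges. P[all 6 edges red] = (1/2)^6, and likewise for blue, so P[monochromatic] = 2·(1/2)^6 = 2^{1 − 6} = 1/32.
By linearity of expectation: E[X] = C(17, 4) · 2^{1 − 6} = 2380 · 1/32 = 595/8.
Numerically: E[X] ≈ 74.37500.

E[X] = C(17,4)·2^(1−C(4,2)) = 595/8 ≈ 74.37500.


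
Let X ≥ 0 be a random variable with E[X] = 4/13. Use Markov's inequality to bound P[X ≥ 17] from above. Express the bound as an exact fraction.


μ = E[X] = 4/13, a = 17.
Markov: P[X ≥ 17] ≤ μ/a = (4/13)/17 = 4/221.
Numerically: ≈ 0.018100.
(Since a = 17 > μ = 0.307692, the bound 4/221 is < 1 and informative.)

P[X ≥ 17] ≤ 4/221 ≈ 0.018100.


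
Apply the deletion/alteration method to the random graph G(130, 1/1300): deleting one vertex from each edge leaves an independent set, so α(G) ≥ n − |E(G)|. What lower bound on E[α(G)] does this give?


E[|E(G)|] = C(130, 2)·p = 8385 · (1/1300) = 129/20.
E[α(G)] ≥ n − E[|E(G)|] = 130 − 129/20 = 2471/20.
Numerically: ≈ 123.550.
(This is only a lower bound; the true E[α(G)] may be larger.)

E[α(G)] ≥ 2471/20 ≈ 123.550.


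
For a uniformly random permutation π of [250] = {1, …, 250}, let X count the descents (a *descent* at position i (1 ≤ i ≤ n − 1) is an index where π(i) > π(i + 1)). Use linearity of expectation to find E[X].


Write X = Σ X_I over i = 1, …, 249, with X_I the indicator of one descent.
There are 249 indicators.
For each fixed i, the pair (π(i), π(i+1)) is a uniformly random ordered pair of distinct values from {1, …, 250}; by symmetry P[π(i) > π(i+1)] = 1/2.
By linearity: E[X] = 249 · (1/2) = (250 − 1) · (1/2) = 249/2 ≈ 124.50000.

E[X] = 249/2 = 124.50000.


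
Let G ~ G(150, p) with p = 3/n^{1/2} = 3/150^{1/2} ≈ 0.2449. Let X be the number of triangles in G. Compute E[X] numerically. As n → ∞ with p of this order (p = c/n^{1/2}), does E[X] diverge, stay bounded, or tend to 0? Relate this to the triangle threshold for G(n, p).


Number of potential triangles: C(150, 3) = 551300.
Each occurs with probability p³ ≈ (0.2449)³ ≈ 1.469694e-02.
By linearity: E[X] = C(150, 3)·p³ ≈ 551300 · 1.469694e-02 ≈ 8102.4222.
Since α = 1/2 < 1, p = c/n^{1/2} ≫ 1/n is above the triangle threshold p ~ 1/n. Asymptotically E[X] ~ (c³/6)·n^{3(1−α)} = (3³/6)·n^{1.5} → ∞; triangles are abundant w.h.p.

E[X] ≈ 8102.4222; in regime p = Θ(1/n^{1/2}) E[X] diverges (above the triangle threshold p ~ 1/n).


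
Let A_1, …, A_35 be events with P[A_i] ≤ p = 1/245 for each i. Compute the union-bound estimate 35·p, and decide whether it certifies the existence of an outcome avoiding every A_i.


Union bound: P[∪_{i=1}^{35} A_i] ≤ Σ_i P[A_i] ≤ 35·p = 35·(1/245) = 1/7.
Numerically: 1/7 ≈ 0.14286.
Is 1/7 < 1? YES.
Since P[∪ A_i] ≤ 1/7 < 1, the complement has P[∩ A_i^c] ≥ 1 − 1/7 = 6/7 > 0, so some outcome avoids every A_i.

35·p = 1/7 ≈ 0.14286; existence CERTIFIED by the union bound.


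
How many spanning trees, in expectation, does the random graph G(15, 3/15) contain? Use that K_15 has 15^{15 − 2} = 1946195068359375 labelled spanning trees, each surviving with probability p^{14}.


K_15 has 15^{15 − 2} = 1946195068359375 labelled spanning trees.
For each such spanning tree H, let X_H = 1 if all 14 edges of H are present in G. Then P[X_H = 1] = p^{14} = (1/5)^{14} = 1/6103515625.
Summing the indicators: E[X] = Σ_H E[X_H] = 1946195068359375 · p^{14} = 1946195068359375 · 1/6103515625 = 1594323/5.
Numerically: E[X] ≈ 3.19e+05.

E[X] = 1946195068359375 · (1/5)^{14} = 1594323/5 ≈ 3.19e+05.


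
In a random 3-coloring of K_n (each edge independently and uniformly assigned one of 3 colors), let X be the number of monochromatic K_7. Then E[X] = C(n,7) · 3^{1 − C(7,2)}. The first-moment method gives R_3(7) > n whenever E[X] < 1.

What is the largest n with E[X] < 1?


We need C(n, 7) · 3^{1 − 21} < 1, i.e. C(n, 7) < 3^{21 − 1} = 3486784401.
Check values of n near the boundary:
  n = 75: C(75, 7) = 1984829850; 1984829850 < 3486784401? YES
  n = 76: C(76, 7) = 2186189400; 2186189400 < 3486784401? YES
  n = 77: C(77, 7) = 2404808340; 2404808340 < 3486784401? YES
  n = 78: C(78, 7) = 2641902120; 2641902120 < 3486784401? YES
  n = 79: C(79, 7) = 2898753715; 2898753715 < 3486784401? YES
  n = 80: C(80, 7) = 3176716400; 3176716400 < 3486784401? YES
  n = 81: C(81, 7) = 3477216600; 3477216600 < 3486784401? YES
  n = 82: C(82, 7) = 3801756816; 3801756816 < 3486784401? NO
The largest n with C(n, 7) < 3486784401 is n = 81 (where E[X] = 42928600/43046721 ≈ 0.9973). Hence R_3(7) > 81, i.e. R_3(7) ≥ 82.

Largest n = 81; hence R_3(7) > 81.


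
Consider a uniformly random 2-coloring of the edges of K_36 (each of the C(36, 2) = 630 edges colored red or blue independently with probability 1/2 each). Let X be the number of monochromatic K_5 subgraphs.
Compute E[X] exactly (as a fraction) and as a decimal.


Let X = Σ_S X_S over the C(36, 5) = 376992 subsets S of size 5, where X_S = 1 if the K_5 on S is monochromatic.
For a fixed S, the K_5 on S has C(5, 2) = 10 edges. P[all 10 edges red] = (1/2)^10, and likewise for blue, so P[monochromatic] = 2·(1/2)^10 = 2^{1 − 10} = 1/512.
By linearity: E[X] = C(36, 5) · 2^{1 − 10} = 376992 · 1/512 = 11781/16.
Numerically: E[X] ≈ 736.3125.

E[X] = C(36,5)·2^(1−C(5,2)) = 11781/16 ≈ 736.3125.


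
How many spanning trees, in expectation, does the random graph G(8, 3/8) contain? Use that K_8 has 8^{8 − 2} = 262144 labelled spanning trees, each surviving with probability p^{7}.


K_8 has 8^{8 − 2} = 262144 labelled spanning trees.
For each such spanning tree H, let X_H = 1 if all 7 edges of H are present in G. Then P[X_H = 1] = p^{7} = (3/8)^{7} = 2187/2097152.
Summing the indicators: E[X] = Σ_H E[X_H] = 262144 · p^{7} = 262144 · 2187/2097152 = 2187/8.
Numerically: E[X] ≈ 273.4.

E[X] = 262144 · (3/8)^{7} = 2187/8 ≈ 273.4.


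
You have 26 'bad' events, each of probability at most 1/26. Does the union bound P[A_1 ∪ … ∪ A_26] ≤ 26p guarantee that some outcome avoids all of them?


Union bound: P[∪_{i=1}^{26} A_i] ≤ Σ_i P[A_i] ≤ 26·p = 26·(1/26) = 1.
Numerically: 1 ≈ 1.0000.
Is 1 < 1? NO.
Since the bound 1 is ≥ 1, the union bound is uninformative here; it does NOT by itself certify existence.

26·p = 1 ≈ 1.0000; existence NOT certified by the union bound.


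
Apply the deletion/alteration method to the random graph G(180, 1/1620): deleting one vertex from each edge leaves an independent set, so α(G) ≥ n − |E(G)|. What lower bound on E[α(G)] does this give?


E[|E(G)|] = C(180, 2)·p = 16110 · (1/1620) = 179/18.
E[α(G)] ≥ n − E[|E(G)|] = 180 − 179/18 = 3061/18.
Numerically: ≈ 170.055556.
(This is only a lower bound; the true E[α(G)] may be larger.)

E[α(G)] ≥ 3061/18 ≈ 170.055556.


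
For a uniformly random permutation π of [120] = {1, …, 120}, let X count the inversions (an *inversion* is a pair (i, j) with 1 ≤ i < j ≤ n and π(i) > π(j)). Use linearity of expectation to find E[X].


Write X = Σ X_I over the C(120, 2) = 7140 pairs i < j, with X_I the indicator of one inversion.
There are 7140 indicators.
For each fixed pair i < j, the values π(i) and π(j) are two distinct elements of {1, …, 120} in uniformly random order; by symmetry P[π(i) > π(j)] = 1/2.
By linearity: E[X] = 7140 · (1/2) = C(120, 2) · (1/2) = 7140/2 = 3570 ≈ 3570.0000.

E[X] = 3570 = 3570.0000.


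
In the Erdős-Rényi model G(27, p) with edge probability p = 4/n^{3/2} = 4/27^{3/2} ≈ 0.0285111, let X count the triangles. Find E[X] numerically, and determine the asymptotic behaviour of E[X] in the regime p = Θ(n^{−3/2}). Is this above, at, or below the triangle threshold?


Number of potential triangles: C(27, 3) = 2925.
Each occurs with probability p³ ≈ (0.0285111)³ ≈ 2.31762430e-05.
By linearity: E[X] = C(27, 3)·p³ ≈ 2925 · 2.31762430e-05 ≈ 0.067791.
Since α = 3/2 > 1, p = c/n^{3/2} = o(1/n) is below the triangle threshold p ~ 1/n. Asymptotically E[X] ~ (c³/6)·n^{3(1−α)} = (4³/6)·n^{-1.5} → 0, so by Markov's inequality G has no triangles w.h.p.

E[X] ≈ 0.067791; in regime p = Θ(1/n^{3/2}) E[X] tends to 0 (below the triangle threshold p ~ 1/n).


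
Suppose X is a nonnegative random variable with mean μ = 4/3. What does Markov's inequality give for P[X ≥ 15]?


μ = E[X] = 4/3, a = 15.
Markov: P[X ≥ 15] ≤ μ/a = (4/3)/15 = 4/45.
Numerically: ≈ 0.089.
(Since a = 15 > μ = 1.333, the bound 4/45 is < 1 and informative.)

P[X ≥ 15] ≤ 4/45 ≈ 0.089.


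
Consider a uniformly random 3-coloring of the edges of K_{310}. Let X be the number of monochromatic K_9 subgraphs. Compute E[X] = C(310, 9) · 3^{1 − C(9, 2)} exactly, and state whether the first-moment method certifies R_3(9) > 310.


E[X] = C(310, 9) · 3^{1 − 36} = 64802334749614660 · 3^{−35} = 64802334749614660/50031545098999707.
As a reduced fraction: E[X] = 64802334749614660/50031545098999707 ≈ 1.295.
Is E[X] < 1? NO.
Since E[X] ≥ 1, the first-moment bound is inconclusive at n = 310; it does NOT by itself certify R_3(9) > 310.

E[X] = 64802334749614660/50031545098999707 ≈ 1.295; E[X] ≥ 1; first-moment method inconclusive here.


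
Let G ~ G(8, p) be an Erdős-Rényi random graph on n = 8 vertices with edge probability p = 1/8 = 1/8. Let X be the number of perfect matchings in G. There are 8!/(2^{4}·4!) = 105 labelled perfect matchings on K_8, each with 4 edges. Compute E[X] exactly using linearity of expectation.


K_8 has 8!/(2^{4}·4!) = 105 labelled perfect matchings.
For each such perfect matching H, let X_H = 1 if all 4 edges of H are present in G. Then P[X_H = 1] = p^{4} = (1/8)^{4} = 1/4096.
Summing the indicators: E[X] = Σ_H E[X_H] = 105 · p^{4} = 105 · 1/4096 = 105/4096.
Numerically: E[X] ≈ 0.025635.

E[X] = 105 · (1/8)^{4} = 105/4096 ≈ 0.025635.


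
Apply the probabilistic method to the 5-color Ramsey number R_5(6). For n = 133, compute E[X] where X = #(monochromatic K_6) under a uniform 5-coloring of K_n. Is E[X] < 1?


E[X] = C(133, 6) · 5^{1 − 15} = 6856577728 · 5^{−14} = 6856577728/6103515625.
As a reduced fraction: E[X] = 6856577728/6103515625 ≈ 1.123382.
Is E[X] < 1? NO.
Since E[X] ≥ 1, the first-moment bound is inconclusive at n = 133; it does NOT by itself certify R_5(6) > 133.

E[X] = 6856577728/6103515625 ≈ 1.123382; E[X] ≥ 1; first-moment method inconclusive here.


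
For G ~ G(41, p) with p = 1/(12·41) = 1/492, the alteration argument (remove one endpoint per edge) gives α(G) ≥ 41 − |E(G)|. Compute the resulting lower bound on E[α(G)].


E[|E(G)|] = C(41, 2)·p = 820 · (1/492) = 5/3.
E[α(G)] ≥ n − E[|E(G)|] = 41 − 5/3 = 118/3.
Numerically: ≈ 39.333.
(This is only a lower bound; the true E[α(G)] may be larger.)

E[α(G)] ≥ 118/3 ≈ 39.333.


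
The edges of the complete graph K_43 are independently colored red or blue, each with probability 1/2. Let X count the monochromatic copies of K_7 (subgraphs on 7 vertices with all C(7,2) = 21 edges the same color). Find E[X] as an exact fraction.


Let X = Σ_S X_S over the C(43, 7) = 32224114 subsets S of size 7, where X_S = 1 if the K_7 on S is monochromatic.
For a fixed S, the K_7 on S has C(7, 2) = 21 edges. P[all 21 edges red] = (1/2)^21, and likewise for blue, so P[monochromatic] = 2·(1/2)^21 = 2^{1 − 21} = 1/1048576.
By linearity: E[X] = C(43, 7) · 2^{1 − 21} = 32224114 · 1/1048576 = 16112057/524288.
Numerically: E[X] ≈ 30.731310.

E[X] = C(43,7)·2^(1−C(7,2)) = 16112057/524288 ≈ 30.731310.


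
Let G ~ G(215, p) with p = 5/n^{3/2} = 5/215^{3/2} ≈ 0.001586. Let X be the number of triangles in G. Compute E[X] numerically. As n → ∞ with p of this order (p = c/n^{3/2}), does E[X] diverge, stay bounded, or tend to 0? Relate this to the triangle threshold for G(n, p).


Number of potential triangles: C(215, 3) = 1633355.
Each occurs with probability p³ ≈ (0.001586)³ ≈ 3.989670e-09.
By linearity: E[X] = C(215, 3)·p³ ≈ 1633355 · 3.989670e-09 ≈ 0.0065.
Since α = 3/2 > 1, p = c/n^{3/2} = o(1/n) is below the triangle threshold p ~ 1/n. Asymptotically E[X] ~ (c³/6)·n^{3(1−α)} = (5³/6)·n^{-1.5} → 0, so by Markov's inequality G has no triangles w.h.p.

E[X] ≈ 0.0065; in regime p = Θ(1/n^{3/2}) E[X] tends to 0 (below the triangle threshold p ~ 1/n).


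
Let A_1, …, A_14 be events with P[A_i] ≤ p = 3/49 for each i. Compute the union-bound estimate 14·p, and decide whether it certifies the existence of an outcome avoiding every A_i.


Union bound: P[∪_{i=1}^{14} A_i] ≤ Σ_i P[A_i] ≤ 14·p = 14·(3/49) = 6/7.
Numerically: 6/7 ≈ 0.8571.
Is 6/7 < 1? YES.
Since P[∪ A_i] ≤ 6/7 < 1, the complement has P[∩ A_i^c] ≥ 1 − 6/7 = 1/7 > 0, so some outcome avoids every A_i.

14·p = 6/7 ≈ 0.8571; existence CERTIFIED by the union bound.


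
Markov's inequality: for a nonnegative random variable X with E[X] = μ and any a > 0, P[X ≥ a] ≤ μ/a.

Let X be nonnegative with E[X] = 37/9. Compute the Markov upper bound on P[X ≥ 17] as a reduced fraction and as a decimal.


μ = E[X] = 37/9, a = 17.
Markov: P[X ≥ 17] ≤ μ/a = (37/9)/17 = 37/153.
Numerically: ≈ 0.241830.
(Since a = 17 > μ = 4.111111, the bound 37/153 is < 1 and informative.)

P[X ≥ 17] ≤ 37/153 ≈ 0.241830.


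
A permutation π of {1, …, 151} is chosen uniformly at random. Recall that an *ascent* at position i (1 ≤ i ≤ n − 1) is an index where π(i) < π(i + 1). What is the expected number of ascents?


Write X = Σ X_I over i = 1, …, 150, with X_I the indicator of one ascent.
There are 150 indicators.
For each fixed i, the pair (π(i), π(i+1)) is a uniformly random ordered pair of distinct values from {1, …, 151}; by symmetry P[π(i) < π(i+1)] = 1/2.
By linearity: E[X] = 150 · (1/2) = (151 − 1) · (1/2) = 75 ≈ 75.00000.

E[X] = 75 = 75.00000.


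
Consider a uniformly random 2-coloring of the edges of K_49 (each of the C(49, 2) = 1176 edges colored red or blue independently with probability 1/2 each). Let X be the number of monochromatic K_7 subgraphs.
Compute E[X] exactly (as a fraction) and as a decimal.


Let X = Σ_S X_S over the C(49, 7) = 85900584 subsets S of size 7, where X_S = 1 if the K_7 on S is monochromatic.
For a fixed S, the K_7 on S has C(7, 2) = 21 edges. P[all 21 edges red] = (1/2)^21, and likewise for blue, so P[monochromatic] = 2·(1/2)^21 = 2^{1 − 21} = 1/1048576.
By linearity of expectation: E[X] = C(49, 7) · 2^{1 − 21} = 85900584 · 1/1048576 = 10737573/131072.
Numerically: E[X] ≈ 81.921181.

E[X] = C(49,7)·2^(1−C(7,2)) = 10737573/131072 ≈ 81.921181.


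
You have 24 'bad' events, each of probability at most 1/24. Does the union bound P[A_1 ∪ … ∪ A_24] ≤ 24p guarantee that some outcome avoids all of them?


Union bound: P[∪_{i=1}^{24} A_i] ≤ Σ_i P[A_i] ≤ 24·p = 24·(1/24) = 1.
Numerically: 1 ≈ 1.000.
Is 1 < 1? NO.
Since the bound 1 is ≥ 1, the union bound is uninformative here; it does NOT by itself certify existence.

24·p = 1 ≈ 1.000; existence NOT certified by the union bound.


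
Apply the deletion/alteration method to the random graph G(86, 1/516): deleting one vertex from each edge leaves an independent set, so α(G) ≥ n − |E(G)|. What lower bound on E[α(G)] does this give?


E[|E(G)|] = C(86, 2)·p = 3655 · (1/516) = 85/12.
E[α(G)] ≥ n − E[|E(G)|] = 86 − 85/12 = 947/12.
Numerically: ≈ 78.91667.
(This is only a lower bound; the true E[α(G)] may be larger.)

E[α(G)] ≥ 947/12 ≈ 78.91667.


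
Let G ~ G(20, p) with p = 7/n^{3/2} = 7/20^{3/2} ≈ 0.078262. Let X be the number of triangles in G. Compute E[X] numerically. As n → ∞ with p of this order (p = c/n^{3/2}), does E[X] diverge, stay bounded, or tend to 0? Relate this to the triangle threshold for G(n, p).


Number of potential triangles: C(20, 3) = 1140.
Each occurs with probability p³ ≈ (0.078262)³ ≈ 4.7935707e-04.
By linearity: E[X] = C(20, 3)·p³ ≈ 1140 · 4.7935707e-04 ≈ 0.54647.
Since α = 3/2 > 1, p = c/n^{3/2} = o(1/n) is below the triangle threshold p ~ 1/n. Asymptotically E[X] ~ (c³/6)·n^{3(1−α)} = (7³/6)·n^{-1.5} → 0, so by Markov's inequality G has no triangles w.h.p.

E[X] ≈ 0.54647; in regime p = Θ(1/n^{3/2}) E[X] tends to 0 (below the triangle threshold p ~ 1/n).


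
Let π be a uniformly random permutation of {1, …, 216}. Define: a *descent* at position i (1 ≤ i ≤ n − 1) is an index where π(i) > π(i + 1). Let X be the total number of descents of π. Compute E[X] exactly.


Write X = Σ X_I over i = 1, …, 215, with X_I the indicator of one descent.
There are 215 indicators.
For each fixed i, the pair (π(i), π(i+1)) is a uniformly random ordered pair of distinct values from {1, …, 216}; by symmetry P[π(i) > π(i+1)] = 1/2.
By linearity: E[X] = 215 · (1/2) = (216 − 1) · (1/2) = 215/2 ≈ 107.500000.

E[X] = 215/2 = 107.500000.


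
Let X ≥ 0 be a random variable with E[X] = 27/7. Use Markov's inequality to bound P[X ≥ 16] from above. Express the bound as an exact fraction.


μ = E[X] = 27/7, a = 16.
Markov: P[X ≥ 16] ≤ μ/a = (27/7)/16 = 27/112.
Numerically: ≈ 0.2411.
(Since a = 16 > μ = 3.8571, the bound 27/112 is < 1 and informative.)

P[X ≥ 16] ≤ 27/112 ≈ 0.2411.


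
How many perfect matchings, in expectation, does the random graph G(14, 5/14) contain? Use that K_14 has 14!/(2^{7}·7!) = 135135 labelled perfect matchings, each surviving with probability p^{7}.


K_14 has 14!/(2^{7}·7!) = 135135 labelled perfect matchings.
For each such perfect matching H, let X_H = 1 if all 7 edges of H are present in G. Then P[X_H = 1] = p^{7} = (5/14)^{7} = 78125/105413504.
By linearity of expectation: E[X] = Σ_H E[X_H] = 135135 · p^{7} = 135135 · 78125/105413504 = 1508203125/15059072.
Numerically: E[X] ≈ 100.2.

E[X] = 135135 · (5/14)^{7} = 1508203125/15059072 ≈ 100.2.


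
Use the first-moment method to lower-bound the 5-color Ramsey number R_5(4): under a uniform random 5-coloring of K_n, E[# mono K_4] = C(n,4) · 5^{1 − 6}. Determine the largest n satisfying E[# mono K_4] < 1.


We need C(n, 4) · 5^{1 − 6} < 1, i.e. C(n, 4) < 5^{6 − 1} = 3125.
Check values of n near the boundary:
  n = 15: C(15, 4) = 1365; 1365 < 3125? YES
  n = 16: C(16, 4) = 1820; 1820 < 3125? YES
  n = 17: C(17, 4) = 2380; 2380 < 3125? YES
  n = 18: C(18, 4) = 3060; 3060 < 3125? YES
  n = 19: C(19, 4) = 3876; 3876 < 3125? NO
The largest n with C(n, 4) < 3125 is n = 18 (where E[X] = 612/625 ≈ 0.9792000). Hence R_5(4) > 18, i.e. R_5(4) ≥ 19.

Largest n = 18; hence R_5(4) > 18.


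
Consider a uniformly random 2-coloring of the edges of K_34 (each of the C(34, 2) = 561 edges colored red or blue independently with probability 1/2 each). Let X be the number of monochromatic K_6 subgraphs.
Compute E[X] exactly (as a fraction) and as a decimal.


Let X = Σ_S X_S over the C(34, 6) = 1344904 subsets S of size 6, where X_S = 1 if the K_6 on S is monochromatic.
For a fixed S, the K_6 on S has C(6, 2) = 15 edges. P[all 15 edges red] = (1/2)^15, and likewise for blue, so P[monochromatic] = 2·(1/2)^15 = 2^{1 − 15} = 1/16384.
By linearity: E[X] = C(34, 6) · 2^{1 − 15} = 1344904 · 1/16384 = 168113/2048.
Numerically: E[X] ≈ 82.086426.

E[X] = C(34,6)·2^(1−C(6,2)) = 168113/2048 ≈ 82.086426.


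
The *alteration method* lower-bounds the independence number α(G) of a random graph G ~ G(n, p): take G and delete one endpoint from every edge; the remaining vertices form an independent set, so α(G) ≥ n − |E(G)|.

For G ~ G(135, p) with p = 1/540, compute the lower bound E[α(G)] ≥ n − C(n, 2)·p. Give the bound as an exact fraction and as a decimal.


E[|E(G)|] = C(135, 2)·p = 9045 · (1/540) = 67/4.
E[α(G)] ≥ n − E[|E(G)|] = 135 − 67/4 = 473/4.
Numerically: ≈ 118.25000.
(This is only a lower bound; the true E[α(G)] may be larger.)

E[α(G)] ≥ 473/4 ≈ 118.25000.


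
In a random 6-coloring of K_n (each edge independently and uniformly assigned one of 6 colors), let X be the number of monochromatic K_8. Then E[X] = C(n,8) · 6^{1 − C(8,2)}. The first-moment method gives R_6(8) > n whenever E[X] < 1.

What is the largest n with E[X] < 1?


We need C(n, 8) · 6^{1 − 28} < 1, i.e. C(n, 8) < 6^{28 − 1} = 1023490369077469249536.
Check values of n near the boundary:
  n = 1590: C(1590, 8) = 995397314198933813310; 995397314198933813310 < 1023490369077469249536? YES
  n = 1591: C(1591, 8) = 1000427749141189953870; 1000427749141189953870 < 1023490369077469249536? YES
  n = 1592: C(1592, 8) = 1005480414540892933435; 1005480414540892933435 < 1023490369077469249536? YES
  n = 1593: C(1593, 8) = 1010555394551193970323; 1010555394551193970323 < 1023490369077469249536? YES
  n = 1594: C(1594, 8) = 1015652773590544255167; 1015652773590544255167 < 1023490369077469249536? YES
  n = 1595: C(1595, 8) = 1020772636343363633895; 1020772636343363633895 < 1023490369077469249536? YES
  n = 1596: C(1596, 8) = 1025915067760710553965; 1025915067760710553965 < 1023490369077469249536? NO
The largest n with C(n, 8) < 1023490369077469249536 is n = 1595 (where E[X] = 113419181815929292655/113721152119718805504 ≈ 0.9973). Hence R_6(8) > 1595, i.e. R_6(8) ≥ 1596.

Largest n = 1595; hence R_6(8) > 1595.


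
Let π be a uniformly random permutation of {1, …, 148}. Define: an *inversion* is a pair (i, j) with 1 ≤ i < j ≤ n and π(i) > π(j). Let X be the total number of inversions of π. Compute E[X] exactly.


Write X = Σ X_I over the C(148, 2) = 10878 pairs i < j, with X_I the indicator of one inversion.
There are 10878 indicators.
For each fixed pair i < j, the values π(i) and π(j) are two distinct elements of {1, …, 148} in uniformly random order; by symmetry P[π(i) > π(j)] = 1/2.
By linearity: E[X] = 10878 · (1/2) = C(148, 2) · (1/2) = 10878/2 = 5439 ≈ 5439.0000.

E[X] = 5439 = 5439.0000.


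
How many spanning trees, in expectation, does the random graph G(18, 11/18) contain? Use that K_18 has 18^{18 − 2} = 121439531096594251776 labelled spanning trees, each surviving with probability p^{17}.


K_18 has 18^{18 − 2} = 121439531096594251776 labelled spanning trees.
For each such spanning tree H, let X_H = 1 if all 17 edges of H are present in G. Then P[X_H = 1] = p^{17} = (11/18)^{17} = 505447028499293771/2185911559738696531968.
By linearity: E[X] = Σ_H E[X_H] = 121439531096594251776 · p^{17} = 121439531096594251776 · 505447028499293771/2185911559738696531968 = 505447028499293771/18.
Numerically: E[X] ≈ 2.808e+16.

E[X] = 121439531096594251776 · (11/18)^{17} = 505447028499293771/18 ≈ 2.808e+16.


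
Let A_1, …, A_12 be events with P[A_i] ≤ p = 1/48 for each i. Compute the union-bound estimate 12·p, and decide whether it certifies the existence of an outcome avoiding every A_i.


Union bound: P[∪_{i=1}^{12} A_i] ≤ Σ_i P[A_i] ≤ 12·p = 12·(1/48) = 1/4.
Numerically: 1/4 ≈ 0.25000.
Is 1/4 < 1? YES.
Since P[∪ A_i] ≤ 1/4 < 1, the complement has P[∩ A_i^c] ≥ 1 − 1/4 = 3/4 > 0, so some outcome avoids every A_i.

12·p = 1/4 ≈ 0.25000; existence CERTIFIED by the union bound.


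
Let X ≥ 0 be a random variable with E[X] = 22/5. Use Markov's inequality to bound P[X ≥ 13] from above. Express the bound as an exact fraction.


μ = E[X] = 22/5, a = 13.
Markov: P[X ≥ 13] ≤ μ/a = (22/5)/13 = 22/65.
Numerically: ≈ 0.3385.
(Since a = 13 > μ = 4.4000, the bound 22/65 is < 1 and informative.)

P[X ≥ 13] ≤ 22/65 ≈ 0.3385.


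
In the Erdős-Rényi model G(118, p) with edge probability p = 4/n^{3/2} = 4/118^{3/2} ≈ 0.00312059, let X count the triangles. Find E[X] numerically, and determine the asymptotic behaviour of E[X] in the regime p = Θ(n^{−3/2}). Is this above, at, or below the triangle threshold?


Number of potential triangles: C(118, 3) = 266916.
Each occurs with probability p³ ≈ (0.00312059)³ ≈ 3.03886174e-08.
By linearity: E[X] = C(118, 3)·p³ ≈ 266916 · 3.03886174e-08 ≈ 0.008111.
Since α = 3/2 > 1, p = c/n^{3/2} = o(1/n) is below the triangle threshold p ~ 1/n. Asymptotically E[X] ~ (c³/6)·n^{3(1−α)} = (4³/6)·n^{-1.5} → 0, so by Markov's inequality G has no triangles w.h.p.

E[X] ≈ 0.008111; in regime p = Θ(1/n^{3/2}) E[X] tends to 0 (below the triangle threshold p ~ 1/n).


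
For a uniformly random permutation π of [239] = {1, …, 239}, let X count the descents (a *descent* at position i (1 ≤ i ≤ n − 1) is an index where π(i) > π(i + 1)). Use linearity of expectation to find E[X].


Write X = Σ X_I over i = 1, …, 238, with X_I the indicator of one descent.
There are 238 indicators.
For each fixed i, the pair (π(i), π(i+1)) is a uniformly random ordered pair of distinct values from {1, …, 239}; by symmetry P[π(i) > π(i+1)] = 1/2.
By linearity: E[X] = 238 · (1/2) = (239 − 1) · (1/2) = 119 ≈ 119.000.

E[X] = 119 = 119.000.


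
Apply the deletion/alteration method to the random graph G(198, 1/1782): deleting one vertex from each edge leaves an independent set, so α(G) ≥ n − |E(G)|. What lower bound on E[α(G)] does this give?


E[|E(G)|] = C(198, 2)·p = 19503 · (1/1782) = 197/18.
E[α(G)] ≥ n − E[|E(G)|] = 198 − 197/18 = 3367/18.
Numerically: ≈ 187.055556.
(This is only a lower bound; the true E[α(G)] may be larger.)

E[α(G)] ≥ 3367/18 ≈ 187.055556.


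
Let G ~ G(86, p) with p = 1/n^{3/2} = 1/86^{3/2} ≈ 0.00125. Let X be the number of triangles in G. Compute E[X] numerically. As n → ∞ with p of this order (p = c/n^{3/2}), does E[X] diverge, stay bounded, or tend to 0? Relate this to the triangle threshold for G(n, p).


Number of potential triangles: C(86, 3) = 102340.
Each occurs with probability p³ ≈ (0.00125)³ ≈ 1.97132e-09.
By linearity: E[X] = C(86, 3)·p³ ≈ 102340 · 1.97132e-09 ≈ 0.000.
Since α = 3/2 > 1, p = c/n^{3/2} = o(1/n) is below the triangle threshold p ~ 1/n. Asymptotically E[X] ~ (c³/6)·n^{3(1−α)} = (1³/6)·n^{-1.5} → 0, so by Markov's inequality G has no triangles w.h.p.

E[X] ≈ 0.000; in regime p = Θ(1/n^{3/2}) E[X] tends to 0 (below the triangle threshold p ~ 1/n).


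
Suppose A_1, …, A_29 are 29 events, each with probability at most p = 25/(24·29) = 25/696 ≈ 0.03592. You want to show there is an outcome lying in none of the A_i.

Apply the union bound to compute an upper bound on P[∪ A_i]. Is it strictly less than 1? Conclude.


Union bound: P[∪_{i=1}^{29} A_i] ≤ Σ_i P[A_i] ≤ 29·p = 29·(25/696) = 25/24.
Numerically: 25/24 ≈ 1.04167.
Is 25/24 < 1? NO.
Since the bound 25/24 is ≥ 1, the union bound is uninformative here; it does NOT by itself certify existence.

29·p = 25/24 ≈ 1.04167; existence NOT certified by the union bound.


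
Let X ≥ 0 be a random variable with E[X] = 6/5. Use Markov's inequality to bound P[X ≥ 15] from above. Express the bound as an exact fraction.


μ = E[X] = 6/5, a = 15.
Markov: P[X ≥ 15] ≤ μ/a = (6/5)/15 = 2/25.
Numerically: ≈ 0.080000.
(Since a = 15 > μ = 1.200000, the bound 2/25 is < 1 and informative.)

P[X ≥ 15] ≤ 2/25 ≈ 0.080000.


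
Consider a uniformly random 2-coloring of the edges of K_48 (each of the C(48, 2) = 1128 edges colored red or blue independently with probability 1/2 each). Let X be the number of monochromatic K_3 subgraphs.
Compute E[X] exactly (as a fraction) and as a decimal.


Let X = Σ_S X_S over the C(48, 3) = 17296 subsets S of size 3, where X_S = 1 if the K_3 on S is monochromatic.
For a fixed S, the K_3 on S has C(3, 2) = 3 edges. P[all 3 edges red] = (1/2)^3, and likewise for blue, so P[monochromatic] = 2·(1/2)^3 = 2^{1 − 3} = 1/4.
Summing: E[X] = C(48, 3) · 2^{1 − 3} = 17296 · 1/4 = 4324.
Numerically: E[X] ≈ 4324.0000.

E[X] = C(48,3)·2^(1−C(3,2)) = 4324 ≈ 4324.0000.


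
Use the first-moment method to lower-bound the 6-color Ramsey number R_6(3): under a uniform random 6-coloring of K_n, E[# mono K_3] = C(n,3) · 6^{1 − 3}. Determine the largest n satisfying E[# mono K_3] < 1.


We need C(n, 3) · 6^{1 − 3} < 1, i.e. C(n, 3) < 6^{3 − 1} = 36.
Check values of n near the boundary:
  n = 5: C(5, 3) = 10; 10 < 36? YES
  n = 6: C(6, 3) = 20; 20 < 36? YES
  n = 7: C(7, 3) = 35; 35 < 36? YES
  n = 8: C(8, 3) = 56; 56 < 36? NO
The largest n with C(n, 3) < 36 is n = 7 (where E[X] = 35/36 ≈ 0.9722222). Hence R_6(3) > 7, i.e. R_6(3) ≥ 8.

Largest n = 7; hence R_6(3) > 7.


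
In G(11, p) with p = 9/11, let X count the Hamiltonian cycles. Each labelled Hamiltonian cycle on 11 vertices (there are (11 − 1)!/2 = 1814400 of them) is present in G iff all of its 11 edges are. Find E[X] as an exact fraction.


K_11 has (11 − 1)!/2 = 1814400 labelled Hamiltonian cycles.
For each such Hamiltonian cycle H, let X_H = 1 if all 11 edges of H are present in G. Then P[X_H = 1] = p^{11} = (9/11)^{11} = 31381059609/285311670611.
Summing the indicators: E[X] = Σ_H E[X_H] = 1814400 · p^{11} = 1814400 · 31381059609/285311670611 = 56937794554569600/285311670611.
Numerically: E[X] ≈ 2e+05.

E[X] = 1814400 · (9/11)^{11} = 56937794554569600/285311670611 ≈ 2e+05.


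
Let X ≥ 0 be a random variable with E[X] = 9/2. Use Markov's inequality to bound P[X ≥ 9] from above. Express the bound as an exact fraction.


μ = E[X] = 9/2, a = 9.
Markov: P[X ≥ 9] ≤ μ/a = (9/2)/9 = 1/2.
Numerically: ≈ 0.500000.
(Since a = 9 > μ = 4.500000, the bound 1/2 is < 1 and informative.)

P[X ≥ 9] ≤ 1/2 ≈ 0.500000.


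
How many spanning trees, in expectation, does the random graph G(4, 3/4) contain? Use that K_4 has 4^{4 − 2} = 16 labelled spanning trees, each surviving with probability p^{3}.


K_4 has 4^{4 − 2} = 16 labelled spanning trees.
For each such spanning tree H, let X_H = 1 if all 3 edges of H are present in G. Then P[X_H = 1] = p^{3} = (3/4)^{3} = 27/64.
By linearity of expectation: E[X] = Σ_H E[X_H] = 16 · p^{3} = 16 · 27/64 = 27/4.
Numerically: E[X] ≈ 6.75.

E[X] = 16 · (3/4)^{3} = 27/4 ≈ 6.75.


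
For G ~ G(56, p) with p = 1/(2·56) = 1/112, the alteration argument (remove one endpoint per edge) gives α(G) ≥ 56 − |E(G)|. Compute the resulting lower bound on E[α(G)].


E[|E(G)|] = C(56, 2)·p = 1540 · (1/112) = 55/4.
E[α(G)] ≥ n − E[|E(G)|] = 56 − 55/4 = 169/4.
Numerically: ≈ 42.2500.
(This is only a lower bound; the true E[α(G)] may be larger.)

E[α(G)] ≥ 169/4 ≈ 42.2500.


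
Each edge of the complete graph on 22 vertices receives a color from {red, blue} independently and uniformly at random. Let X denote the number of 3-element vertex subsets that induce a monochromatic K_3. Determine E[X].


Let X = Σ_S X_S over the C(22, 3) = 1540 subsets S of size 3, where X_S = 1 if the K_3 on S is monochromatic.
For a fixed S, the K_3 on S has C(3, 2) = 3 edges. P[all 3 edges red] = (1/2)^3, and likewise for blue, so P[monochromatic] = 2·(1/2)^3 = 2^{1 − 3} = 1/4.
By linearity of expectation: E[X] = C(22, 3) · 2^{1 − 3} = 1540 · 1/4 = 385.
Numerically: E[X] ≈ 385.000.

E[X] = C(22,3)·2^(1−C(3,2)) = 385 ≈ 385.000.


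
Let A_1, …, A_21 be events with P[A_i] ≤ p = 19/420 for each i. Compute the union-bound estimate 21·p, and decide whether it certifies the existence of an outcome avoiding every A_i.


Union bound: P[∪_{i=1}^{21} A_i] ≤ Σ_i P[A_i] ≤ 21·p = 21·(19/420) = 19/20.
Numerically: 19/20 ≈ 0.95000.
Is 19/20 < 1? YES.
Since P[∪ A_i] ≤ 19/20 < 1, the complement has P[∩ A_i^c] ≥ 1 − 19/20 = 1/20 > 0, so some outcome avoids every A_i.

21·p = 19/20 ≈ 0.95000; existence CERTIFIED by the union bound.
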